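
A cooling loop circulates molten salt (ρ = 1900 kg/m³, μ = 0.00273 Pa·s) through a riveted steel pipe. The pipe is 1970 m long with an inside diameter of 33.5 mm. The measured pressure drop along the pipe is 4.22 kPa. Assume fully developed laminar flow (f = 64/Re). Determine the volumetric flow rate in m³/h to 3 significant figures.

Q ≈ 0.0873 m³/h

For laminar flow, f = 64/Re with Re = ρVD/μ, so Darcy-Weisbach reduces to ΔP = 32μLV/D². Solving for V: V = ΔP·D²/(32μL) = 4220·(0.0335)²/(32·0.00273·1970) = 0.02752 m/s.
Check: Re = ρVD/μ = 1900·0.02752·0.0335/0.00273 = 641.6 < 2300, so the laminar assumption holds.
Q = V·A = 0.02752·(π/4·0.0335²) = 2.426e-05 m³/s = 0.0873 m³/h.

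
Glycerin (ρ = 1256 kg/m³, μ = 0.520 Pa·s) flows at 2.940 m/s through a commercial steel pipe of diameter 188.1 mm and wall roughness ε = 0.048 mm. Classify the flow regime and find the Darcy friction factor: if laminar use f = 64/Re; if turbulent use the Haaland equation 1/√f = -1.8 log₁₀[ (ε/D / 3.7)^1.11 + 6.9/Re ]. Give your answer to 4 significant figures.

Re = ρVD/μ = 1256·2.94·0.1881/0.52 = 1336.
Re < 2300 → laminar, so f = 64/Re = 0.04791 (roughness is irrelevant in laminar flow).

f ≈ 0.04791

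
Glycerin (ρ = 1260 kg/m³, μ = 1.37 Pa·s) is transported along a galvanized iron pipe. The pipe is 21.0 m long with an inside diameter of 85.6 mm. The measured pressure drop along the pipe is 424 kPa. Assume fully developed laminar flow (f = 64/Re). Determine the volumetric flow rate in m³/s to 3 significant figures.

Q ≈ 0.0194 m³/s

For laminar flow, f = 64/Re with Re = ρVD/μ, so Darcy-Weisbach reduces to ΔP = 32μLV/D². Solving for V: V = ΔP·D²/(32μL) = 4.24e+05·(0.0856)²/(32·1.37·21) = 3.375 m/s.
Check: Re = ρVD/μ = 1260·3.375·0.0856/1.37 = 265.7 < 2300, so the laminar assumption holds.
Q = V·A = 3.375·(π/4·0.0856²) = 0.01942 m³/s = 0.0194 m³/s.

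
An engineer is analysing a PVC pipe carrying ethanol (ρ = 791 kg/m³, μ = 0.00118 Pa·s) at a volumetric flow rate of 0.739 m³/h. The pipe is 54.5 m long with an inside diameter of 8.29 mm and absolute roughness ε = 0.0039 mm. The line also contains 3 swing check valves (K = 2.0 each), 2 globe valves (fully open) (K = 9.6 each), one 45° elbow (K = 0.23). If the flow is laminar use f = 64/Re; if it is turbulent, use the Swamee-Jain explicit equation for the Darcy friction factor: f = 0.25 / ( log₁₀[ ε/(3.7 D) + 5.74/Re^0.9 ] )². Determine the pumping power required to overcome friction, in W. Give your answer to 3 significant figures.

Q = 0.739 m³/h = 0.739/3600 = 0.0002053 m³/s.
Cross-sectional area A = πD²/4 = π(0.00829)²/4 = 5.398e-05 m²; mean velocity V = Q/A = 0.0002053/5.398e-05 = 3.803 m/s.
Reynolds number Re = ρVD/μ = 791 · 3.803 · 0.00829 / 0.00118 = 2.113e+04.
Re > 4000 → turbulent. Relative roughness ε/D = 3.9e-06/0.00829 = 0.00047. Swamee-Jain: f = 0.25/(log₁₀[0.00047/3.7 + 5.74/2.113e+04^0.9])² = 0.25/(log₁₀[0.000127 + 0.000735])² = 0.25/(-3.064)² = 0.02662.
Total minor-loss coefficient ΣK = 3·2 + 2·9.6 + 1·0.23 = 25.4.
ΔP = [f·L/D + ΣK]·(ρV²/2) = [0.02662·54.5/0.00829 + 25.4]·(791·3.803²/2) = [175 + 25.4]·5720 = 1.147e+06 Pa.
Pumping power P = QΔP = 0.0002053·1.147e+06 = 235.4 W = 235 W.

P ≈ 235 W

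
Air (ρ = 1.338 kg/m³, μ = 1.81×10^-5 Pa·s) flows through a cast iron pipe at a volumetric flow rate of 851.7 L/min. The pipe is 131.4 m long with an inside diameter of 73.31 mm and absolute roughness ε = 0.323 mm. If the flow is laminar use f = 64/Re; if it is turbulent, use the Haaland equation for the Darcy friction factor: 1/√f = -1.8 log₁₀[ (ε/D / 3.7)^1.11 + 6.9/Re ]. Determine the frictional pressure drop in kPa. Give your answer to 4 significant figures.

ΔP ≈ 0.4577 kPa

Q = 851.7 L/min = 851.7/60000 = 0.0142 m³/s.
Cross-sectional area A = πD²/4 = π(0.07331)²/4 = 0.004221 m²; mean velocity V = Q/A = 0.0142/0.004221 = 3.363 m/s.
Reynolds number Re = ρVD/μ = 1.338 · 3.363 · 0.07331 / 1.81e-05 = 1.822e+04.
Re > 4000 → turbulent. Relative roughness ε/D = 0.000323/0.07331 = 0.00441. Haaland: 1/√f = -1.8 log₁₀[(0.00441/3.7)^1.11 + 6.9/1.822e+04] = -1.8 log₁₀[0.000568 + 0.000379] = 5.443, so f = 0.03375.
Darcy-Weisbach: ΔP = f(L/D)(ρV²/2) = 0.03375·(131.4/0.07331)·(1.338·3.363²/2) = 0.03375·1792·7.566 = 457.7 Pa.
ΔP = 457.7 Pa = 0.4577 kPa.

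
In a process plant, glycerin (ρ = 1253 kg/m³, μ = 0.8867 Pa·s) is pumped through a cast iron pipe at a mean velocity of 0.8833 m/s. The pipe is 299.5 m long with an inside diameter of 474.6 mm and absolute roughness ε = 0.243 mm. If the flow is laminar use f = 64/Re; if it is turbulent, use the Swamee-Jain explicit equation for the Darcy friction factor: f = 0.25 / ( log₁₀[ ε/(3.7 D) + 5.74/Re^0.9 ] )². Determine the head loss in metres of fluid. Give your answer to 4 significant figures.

h_f ≈ 2.711 m

Reynolds number Re = ρVD/μ = 1253 · 0.8833 · 0.4746 / 0.887 = 592.4.
Re < 2300 → laminar flow, so f = 64/Re = 64/592.4 = 0.108 (the turbulent correlation is not needed).
Darcy-Weisbach: ΔP = f(L/D)(ρV²/2) = 0.108·(299.5/0.4746)·(1253·0.8833²/2) = 0.108·631.1·488.8 = 3.333e+04 Pa.
Head loss h_f = ΔP/(ρg) = 3.333e+04/(1253·9.81) = 2.711 m.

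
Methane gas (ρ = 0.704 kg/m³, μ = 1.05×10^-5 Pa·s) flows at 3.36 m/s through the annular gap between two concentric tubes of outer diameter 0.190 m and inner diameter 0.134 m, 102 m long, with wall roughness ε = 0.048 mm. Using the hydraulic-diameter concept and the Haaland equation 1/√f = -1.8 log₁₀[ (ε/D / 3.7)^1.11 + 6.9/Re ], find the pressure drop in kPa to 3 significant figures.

Hydraulic diameter D_h = 4A/P = D_o - D_i = 0.19 - 0.134 = 0.056 m.
Re = ρVD_h/μ = 0.704·3.36·0.056/1.05e-05 = 1.262e+04.
ε/D_h = 4.8e-05/0.056 = 0.000857; Haaland gives 1/√f = -1.8 log₁₀[9.23e-05+0.000547] = 5.75, so f = 0.03025.
ΔP = f(L/D_h)(ρV²/2) = 0.03025·102/0.056·3.974 = 218.9 Pa.
ΔP = 0.219 kPa.

ΔP ≈ 0.219 kPa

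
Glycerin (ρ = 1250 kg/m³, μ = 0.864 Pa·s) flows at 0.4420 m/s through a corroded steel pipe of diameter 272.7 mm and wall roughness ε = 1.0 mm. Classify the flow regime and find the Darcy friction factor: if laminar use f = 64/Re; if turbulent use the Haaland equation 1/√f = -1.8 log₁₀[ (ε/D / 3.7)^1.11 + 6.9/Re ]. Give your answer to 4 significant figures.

f ≈ 0.3670

Re = ρVD/μ = 1250·0.442·0.2727/0.864 = 174.4.
Re < 2300 → laminar, so f = 64/Re = 0.367 (roughness is irrelevant in laminar flow).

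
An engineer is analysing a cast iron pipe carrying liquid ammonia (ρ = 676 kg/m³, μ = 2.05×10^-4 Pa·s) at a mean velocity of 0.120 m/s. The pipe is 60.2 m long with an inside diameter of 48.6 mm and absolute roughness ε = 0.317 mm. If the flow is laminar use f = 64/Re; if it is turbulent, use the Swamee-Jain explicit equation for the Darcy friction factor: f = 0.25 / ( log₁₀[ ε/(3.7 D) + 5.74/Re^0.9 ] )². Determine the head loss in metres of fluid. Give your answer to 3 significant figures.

Reynolds number Re = ρVD/μ = 676 · 0.12 · 0.0486 / 0.000205 = 1.923e+04.
Re > 4000 → turbulent. Relative roughness ε/D = 0.000317/0.0486 = 0.00652. Swamee-Jain: f = 0.25/(log₁₀[0.00652/3.7 + 5.74/1.923e+04^0.9])² = 0.25/(log₁₀[0.00176 + 0.0008])² = 0.25/(-2.591)² = 0.03723.
Darcy-Weisbach: ΔP = f(L/D)(ρV²/2) = 0.03723·(60.2/0.0486)·(676·0.12²/2) = 0.03723·1239·4.867 = 224.5 Pa.
Head loss h_f = ΔP/(ρg) = 224.5/(676·9.81) = 0.0339 m.

h_f ≈ 0.0339 m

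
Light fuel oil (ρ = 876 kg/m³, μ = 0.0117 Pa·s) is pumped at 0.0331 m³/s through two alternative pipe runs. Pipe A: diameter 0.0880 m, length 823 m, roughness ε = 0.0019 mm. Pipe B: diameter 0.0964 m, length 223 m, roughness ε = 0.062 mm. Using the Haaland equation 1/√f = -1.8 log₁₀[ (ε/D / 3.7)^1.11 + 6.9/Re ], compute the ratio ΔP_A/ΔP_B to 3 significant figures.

Pipe A: V = Q/A = 0.0331/0.006082 = 5.442 m/s; Re = 3.586e+04; ε/D = 2.16e-05; Haaland → f = 0.0224; ΔP_A = f(L/D)(ρV²/2) = 2.717e+06 Pa.
Pipe B: V = Q/A = 0.0331/0.007299 = 4.535 m/s; Re = 3.273e+04; ε/D = 0.000643; Haaland → f = 0.02441; ΔP_B = f(L/D)(ρV²/2) = 5.086e+05 Pa.
ΔP_A/ΔP_B = 2.717e+06/5.086e+05 = 5.34.

ΔP_A/ΔP_B ≈ 5.34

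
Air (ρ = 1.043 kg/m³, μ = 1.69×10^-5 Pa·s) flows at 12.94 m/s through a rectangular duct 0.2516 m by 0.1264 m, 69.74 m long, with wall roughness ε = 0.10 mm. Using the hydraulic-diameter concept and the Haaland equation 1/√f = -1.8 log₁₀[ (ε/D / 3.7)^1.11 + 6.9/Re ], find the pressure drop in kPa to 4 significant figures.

ΔP ≈ 0.7167 kPa

Hydraulic diameter D_h = 4A/P = 4·(0.2516·0.1264)/(2·(0.2516+0.1264)) = 0.1272/0.756 = 0.1683 m.
Re = ρVD_h/μ = 1.043·12.94·0.1683/1.69e-05 = 1.344e+05.
ε/D_h = 0.0001/0.1683 = 0.000594; Haaland gives 1/√f = -1.8 log₁₀[6.14e-05+5.13e-05] = 7.106, so f = 0.0198.
ΔP = f(L/D_h)(ρV²/2) = 0.0198·69.74/0.1683·87.32 = 716.7 Pa.
ΔP = 0.7167 kPa.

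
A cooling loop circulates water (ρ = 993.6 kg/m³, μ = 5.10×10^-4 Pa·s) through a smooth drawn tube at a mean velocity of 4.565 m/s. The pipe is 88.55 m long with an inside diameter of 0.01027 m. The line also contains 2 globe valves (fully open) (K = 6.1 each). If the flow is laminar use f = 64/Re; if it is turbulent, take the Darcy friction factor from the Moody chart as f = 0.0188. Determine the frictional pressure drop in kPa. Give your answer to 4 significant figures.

Reynolds number Re = ρVD/μ = 993.6 · 4.565 · 0.01027 / 0.00051 = 9.134e+04.
Re > 4000 → turbulent; use the Moody-chart value f = 0.0188.
Total minor-loss coefficient ΣK = 2·6.1 = 12.2.
ΔP = [f·L/D + ΣK]·(ρV²/2) = [0.0188·88.55/0.01027 + 12.2]·(993.6·4.565²/2) = [162.1 + 12.2]·1.035e+04 = 1.804e+06 Pa.
ΔP = 1.804e+06 Pa = 1804 kPa.

ΔP ≈ 1804 kPa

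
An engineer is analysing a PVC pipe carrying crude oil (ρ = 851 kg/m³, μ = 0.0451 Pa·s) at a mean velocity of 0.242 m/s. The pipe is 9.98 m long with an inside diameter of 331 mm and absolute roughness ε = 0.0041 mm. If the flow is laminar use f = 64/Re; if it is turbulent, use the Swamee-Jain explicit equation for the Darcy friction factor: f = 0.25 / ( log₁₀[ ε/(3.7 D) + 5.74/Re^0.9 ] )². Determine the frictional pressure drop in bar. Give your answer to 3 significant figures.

ΔP ≈ 3.18×10^-4 bar

Reynolds number Re = ρVD/μ = 851 · 0.242 · 0.331 / 0.0451 = 1511.
Re < 2300 → laminar flow, so f = 64/Re = 64/1511 = 0.04234 (the turbulent correlation is not needed).
Darcy-Weisbach: ΔP = f(L/D)(ρV²/2) = 0.04234·(9.98/0.331)·(851·0.242²/2) = 0.04234·30.15·24.92 = 31.81 Pa.
ΔP = 31.81 Pa = 3.18×10^-4 bar.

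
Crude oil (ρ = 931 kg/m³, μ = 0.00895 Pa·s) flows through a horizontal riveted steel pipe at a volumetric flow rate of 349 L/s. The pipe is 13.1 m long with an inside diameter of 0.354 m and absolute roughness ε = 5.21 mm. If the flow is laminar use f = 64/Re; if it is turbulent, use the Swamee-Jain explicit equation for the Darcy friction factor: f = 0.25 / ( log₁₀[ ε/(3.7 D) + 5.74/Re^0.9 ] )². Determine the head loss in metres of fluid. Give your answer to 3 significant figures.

Q = 349 L/s = 349/1000 = 0.349 m³/s.
Cross-sectional area A = πD²/4 = π(0.354)²/4 = 0.09842 m²; mean velocity V = Q/A = 0.349/0.09842 = 3.546 m/s.
Reynolds number Re = ρVD/μ = 931 · 3.546 · 0.354 / 0.00895 = 1.306e+05.
Re > 4000 → turbulent. Relative roughness ε/D = 0.00521/0.354 = 0.0147. Swamee-Jain: f = 0.25/(log₁₀[0.0147/3.7 + 5.74/1.306e+05^0.9])² = 0.25/(log₁₀[0.00398 + 0.000143])² = 0.25/(-2.385)² = 0.04395.
Darcy-Weisbach: ΔP = f(L/D)(ρV²/2) = 0.04395·(13.1/0.354)·(931·3.546²/2) = 0.04395·37.01·5853 = 9519 Pa.
Head loss h_f = ΔP/(ρg) = 9519/(931·9.81) = 1.04 m.

h_f ≈ 1.04 m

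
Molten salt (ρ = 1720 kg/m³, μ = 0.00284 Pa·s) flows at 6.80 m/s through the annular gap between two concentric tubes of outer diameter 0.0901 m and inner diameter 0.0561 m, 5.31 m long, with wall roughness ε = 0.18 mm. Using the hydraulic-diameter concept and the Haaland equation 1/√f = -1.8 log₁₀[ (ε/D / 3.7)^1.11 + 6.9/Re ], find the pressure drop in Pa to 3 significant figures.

ΔP ≈ 196000 Pa

Hydraulic diameter D_h = 4A/P = D_o - D_i = 0.0901 - 0.0561 = 0.034 m.
Re = ρVD_h/μ = 1720·6.8·0.034/0.00284 = 1.4e+05.
ε/D_h = 0.00018/0.034 = 0.00529; Haaland gives 1/√f = -1.8 log₁₀[0.000696+4.93e-05] = 5.63, so f = 0.03155.
ΔP = f(L/D_h)(ρV²/2) = 0.03155·5.31/0.034·3.977e+04 = 1.96e+05 Pa.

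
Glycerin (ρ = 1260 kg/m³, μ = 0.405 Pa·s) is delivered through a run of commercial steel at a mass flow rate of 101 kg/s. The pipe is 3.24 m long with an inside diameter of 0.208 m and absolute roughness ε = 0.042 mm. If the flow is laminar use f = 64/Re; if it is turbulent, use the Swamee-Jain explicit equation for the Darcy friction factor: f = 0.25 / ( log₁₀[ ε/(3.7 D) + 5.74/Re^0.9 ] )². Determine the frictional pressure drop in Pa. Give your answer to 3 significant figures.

ΔP ≈ 2290 Pa

A = πD²/4 = π(0.208)²/4 = 0.03398 m²; mean velocity V = ṁ/(ρA) = 101/(1260 · 0.03398) = 2.359 m/s.
Reynolds number Re = ρVD/μ = 1260 · 2.359 · 0.208 / 0.405 = 1527.
Re < 2300 → laminar flow, so f = 64/Re = 64/1527 = 0.04192 (the turbulent correlation is not needed).
Darcy-Weisbach: ΔP = f(L/D)(ρV²/2) = 0.04192·(3.24/0.208)·(1260·2.359²/2) = 0.04192·15.58·3506 = 2290 Pa.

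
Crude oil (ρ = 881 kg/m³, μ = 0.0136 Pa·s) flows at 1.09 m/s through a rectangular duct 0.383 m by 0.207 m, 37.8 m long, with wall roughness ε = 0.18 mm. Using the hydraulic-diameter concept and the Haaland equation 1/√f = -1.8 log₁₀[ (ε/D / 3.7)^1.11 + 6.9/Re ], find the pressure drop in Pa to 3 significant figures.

Hydraulic diameter D_h = 4A/P = 4·(0.383·0.207)/(2·(0.383+0.207)) = 0.3171/1.18 = 0.2687 m.
Re = ρVD_h/μ = 881·1.09·0.2687/0.0136 = 1.898e+04.
ε/D_h = 0.00018/0.2687 = 0.00067; Haaland gives 1/√f = -1.8 log₁₀[7.02e-05+0.000364] = 6.053, so f = 0.02729.
ΔP = f(L/D_h)(ρV²/2) = 0.02729·37.8/0.2687·523.4 = 2009 Pa.

ΔP ≈ 2010 Pa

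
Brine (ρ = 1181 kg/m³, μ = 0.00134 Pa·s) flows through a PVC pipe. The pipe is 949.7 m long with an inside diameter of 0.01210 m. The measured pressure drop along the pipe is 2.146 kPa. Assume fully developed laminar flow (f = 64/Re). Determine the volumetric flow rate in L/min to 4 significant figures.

For laminar flow, f = 64/Re with Re = ρVD/μ, so Darcy-Weisbach reduces to ΔP = 32μLV/D². Solving for V: V = ΔP·D²/(32μL) = 2146·(0.0121)²/(32·0.00134·949.7) = 0.007715 m/s.
Check: Re = ρVD/μ = 1181·0.007715·0.0121/0.00134 = 82.28 < 2300, so the laminar assumption holds.
Q = V·A = 0.007715·(π/4·0.0121²) = 8.872e-07 m³/s = 0.05323 L/min.

Q ≈ 0.05323 L/min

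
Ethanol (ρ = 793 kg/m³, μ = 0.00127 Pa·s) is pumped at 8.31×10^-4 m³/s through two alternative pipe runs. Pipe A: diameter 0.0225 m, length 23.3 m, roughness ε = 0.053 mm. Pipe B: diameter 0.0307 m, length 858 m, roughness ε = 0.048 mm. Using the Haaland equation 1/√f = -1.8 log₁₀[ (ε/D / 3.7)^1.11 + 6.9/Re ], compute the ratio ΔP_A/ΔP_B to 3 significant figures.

ΔP_A/ΔP_B ≈ 0.130

Pipe A: V = Q/A = 0.000831/0.0003976 = 2.09 m/s; Re = 2.936e+04; ε/D = 0.00236; Haaland → f = 0.02859; ΔP_A = f(L/D)(ρV²/2) = 5.129e+04 Pa.
Pipe B: V = Q/A = 0.000831/0.0007402 = 1.123 m/s; Re = 2.152e+04; ε/D = 0.00156; Haaland → f = 0.02833; ΔP_B = f(L/D)(ρV²/2) = 3.957e+05 Pa.
ΔP_A/ΔP_B = 5.129e+04/3.957e+05 = 0.130.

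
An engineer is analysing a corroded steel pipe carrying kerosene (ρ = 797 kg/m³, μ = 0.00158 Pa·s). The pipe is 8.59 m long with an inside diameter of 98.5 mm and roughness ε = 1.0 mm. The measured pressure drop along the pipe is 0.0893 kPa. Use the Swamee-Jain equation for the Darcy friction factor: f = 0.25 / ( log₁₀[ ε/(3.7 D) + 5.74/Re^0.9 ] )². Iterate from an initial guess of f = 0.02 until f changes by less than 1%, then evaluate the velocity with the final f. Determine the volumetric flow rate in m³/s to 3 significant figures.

Q ≈ 0.00186 m³/s

Rearranging Darcy-Weisbach: V = √(2·ΔP·D/(f·L·ρ)). With ε/D = 0.001/0.0985 = 0.0102, iterate starting from f = 0.02:
  f = 0.02 → V = √(2·89.3·0.0985/(0.02·8.59·797)) = 0.3584 m/s; Re = ρVD/μ = 1.781e+04; f → 0.04187
  f = 0.04187 → V = 0.2477 m/s; Re = 1.231e+04; f → 0.04324
  f = 0.04324 → V = 0.2438 m/s; Re = 1.211e+04; f → 0.04331
Converged (Δf/f < 1%). With the final f = 0.04331: V = √(2·89.3·0.0985/(0.04331·8.59·797)) = 0.2436 m/s.
Q = V·A = 0.2436·(π/4·0.0985²) = 0.001856 m³/s = 0.00186 m³/s.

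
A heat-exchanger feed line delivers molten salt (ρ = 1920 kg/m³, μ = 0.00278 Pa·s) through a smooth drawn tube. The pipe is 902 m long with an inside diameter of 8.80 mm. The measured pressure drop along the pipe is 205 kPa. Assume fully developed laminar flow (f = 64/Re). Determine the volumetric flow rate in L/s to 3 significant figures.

Q ≈ 0.0120 L/s

For laminar flow, f = 64/Re with Re = ρVD/μ, so Darcy-Weisbach reduces to ΔP = 32μLV/D². Solving for V: V = ΔP·D²/(32μL) = 2.05e+05·(0.0088)²/(32·0.00278·902) = 0.1978 m/s.
Check: Re = ρVD/μ = 1920·0.1978·0.0088/0.00278 = 1202 < 2300, so the laminar assumption holds.
Q = V·A = 0.1978·(π/4·0.0088²) = 1.203e-05 m³/s = 0.0120 L/s.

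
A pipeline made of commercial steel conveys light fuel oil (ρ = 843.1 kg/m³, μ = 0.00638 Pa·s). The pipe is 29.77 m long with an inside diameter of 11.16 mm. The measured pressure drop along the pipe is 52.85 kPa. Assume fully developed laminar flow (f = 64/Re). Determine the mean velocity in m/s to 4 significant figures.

V ≈ 1.083 m/s

For laminar flow, f = 64/Re with Re = ρVD/μ, so Darcy-Weisbach reduces to ΔP = 32μLV/D². Solving for V: V = ΔP·D²/(32μL) = 5.285e+04·(0.01116)²/(32·0.00638·29.77) = 1.083 m/s.
Check: Re = ρVD/μ = 843.1·1.083·0.01116/0.00638 = 1597 < 2300, so the laminar assumption holds.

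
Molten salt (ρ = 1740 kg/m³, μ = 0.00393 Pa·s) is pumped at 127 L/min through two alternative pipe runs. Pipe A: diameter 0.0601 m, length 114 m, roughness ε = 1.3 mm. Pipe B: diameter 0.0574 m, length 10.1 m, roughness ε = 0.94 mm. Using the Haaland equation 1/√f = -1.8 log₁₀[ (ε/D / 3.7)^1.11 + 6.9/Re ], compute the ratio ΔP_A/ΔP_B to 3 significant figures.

Pipe A: V = Q/A = 0.002117/0.002837 = 0.7461 m/s; Re = 1.985e+04; ε/D = 0.0216; Haaland → f = 0.05203; ΔP_A = f(L/D)(ρV²/2) = 4.78e+04 Pa.
Pipe B: V = Q/A = 0.002117/0.002588 = 0.818 m/s; Re = 2.079e+04; ε/D = 0.0164; Haaland → f = 0.04719; ΔP_B = f(L/D)(ρV²/2) = 4833 Pa.
ΔP_A/ΔP_B = 4.78e+04/4833 = 9.89.

ΔP_A/ΔP_B ≈ 9.89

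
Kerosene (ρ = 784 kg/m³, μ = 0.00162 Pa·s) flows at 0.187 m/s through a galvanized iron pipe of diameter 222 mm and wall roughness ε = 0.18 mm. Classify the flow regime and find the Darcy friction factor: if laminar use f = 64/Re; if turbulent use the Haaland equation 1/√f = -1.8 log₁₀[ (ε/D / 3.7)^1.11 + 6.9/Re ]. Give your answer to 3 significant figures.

Re = ρVD/μ = 784·0.187·0.222/0.00162 = 2.009e+04.
Re > 4000 → turbulent. ε/D = 0.00018/0.222 = 0.000811; Haaland: 1/√f = -1.8 log₁₀[8.67e-05 + 0.000343] = 6.059, so f = 0.02724.

f ≈ 0.0272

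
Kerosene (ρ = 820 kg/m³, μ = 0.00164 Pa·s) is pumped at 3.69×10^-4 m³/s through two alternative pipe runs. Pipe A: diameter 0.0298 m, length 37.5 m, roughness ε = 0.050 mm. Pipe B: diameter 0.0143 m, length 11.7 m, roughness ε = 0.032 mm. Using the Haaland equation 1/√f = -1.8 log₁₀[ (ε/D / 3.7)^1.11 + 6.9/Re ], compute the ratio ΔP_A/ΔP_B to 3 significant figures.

Pipe A: V = Q/A = 0.000369/0.0006975 = 0.5291 m/s; Re = 7883; ε/D = 0.00168; Haaland → f = 0.03497; ΔP_A = f(L/D)(ρV²/2) = 5051 Pa.
Pipe B: V = Q/A = 0.000369/0.0001606 = 2.298 m/s; Re = 1.643e+04; ε/D = 0.00224; Haaland → f = 0.03086; ΔP_B = f(L/D)(ρV²/2) = 5.464e+04 Pa.
ΔP_A/ΔP_B = 5051/5.464e+04 = 0.0924.

ΔP_A/ΔP_B ≈ 0.0924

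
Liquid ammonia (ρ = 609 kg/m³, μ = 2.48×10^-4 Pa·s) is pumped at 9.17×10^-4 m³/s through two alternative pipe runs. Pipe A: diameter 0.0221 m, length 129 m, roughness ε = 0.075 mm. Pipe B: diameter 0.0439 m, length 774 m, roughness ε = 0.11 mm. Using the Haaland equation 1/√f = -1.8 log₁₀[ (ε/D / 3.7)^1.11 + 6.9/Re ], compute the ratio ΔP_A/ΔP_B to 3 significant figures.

Pipe A: V = Q/A = 0.000917/0.0003836 = 2.391 m/s; Re = 1.297e+05; ε/D = 0.00339; Haaland → f = 0.02799; ΔP_A = f(L/D)(ρV²/2) = 2.843e+05 Pa.
Pipe B: V = Q/A = 0.000917/0.001514 = 0.6058 m/s; Re = 6.531e+04; ε/D = 0.00251; Haaland → f = 0.02689; ΔP_B = f(L/D)(ρV²/2) = 5.298e+04 Pa.
ΔP_A/ΔP_B = 2.843e+05/5.298e+04 = 5.37.

ΔP_A/ΔP_B ≈ 5.37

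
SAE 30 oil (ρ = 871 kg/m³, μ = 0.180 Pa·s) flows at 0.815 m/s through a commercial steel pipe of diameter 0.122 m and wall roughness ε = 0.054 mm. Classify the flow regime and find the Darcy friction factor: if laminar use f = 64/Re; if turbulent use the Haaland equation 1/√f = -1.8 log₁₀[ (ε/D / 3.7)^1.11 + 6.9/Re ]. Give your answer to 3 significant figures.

Re = ρVD/μ = 871·0.815·0.122/0.18 = 481.1.
Re < 2300 → laminar, so f = 64/Re = 0.133 (roughness is irrelevant in laminar flow).

f ≈ 0.133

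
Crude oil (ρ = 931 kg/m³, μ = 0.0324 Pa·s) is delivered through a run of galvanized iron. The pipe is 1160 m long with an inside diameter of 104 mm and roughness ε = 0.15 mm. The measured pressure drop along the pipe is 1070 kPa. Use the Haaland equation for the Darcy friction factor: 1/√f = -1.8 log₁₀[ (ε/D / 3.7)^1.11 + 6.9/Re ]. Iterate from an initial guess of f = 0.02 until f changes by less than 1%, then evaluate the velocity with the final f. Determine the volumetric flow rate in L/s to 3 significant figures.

Rearranging Darcy-Weisbach: V = √(2·ΔP·D/(f·L·ρ)). With ε/D = 0.00015/0.104 = 0.00144, iterate starting from f = 0.02:
  f = 0.02 → V = √(2·1.07e+06·0.104/(0.02·1160·931)) = 3.21 m/s; Re = ρVD/μ = 9593; f → 0.0331
  f = 0.0331 → V = 2.495 m/s; Re = 7457; f → 0.03516
  f = 0.03516 → V = 2.421 m/s; Re = 7235; f → 0.03543
Converged (Δf/f < 1%). With the final f = 0.03543: V = √(2·1.07e+06·0.104/(0.03543·1160·931)) = 2.412 m/s.
Q = V·A = 2.412·(π/4·0.104²) = 0.02049 m³/s = 20.5 L/s.

Q ≈ 20.5 L/s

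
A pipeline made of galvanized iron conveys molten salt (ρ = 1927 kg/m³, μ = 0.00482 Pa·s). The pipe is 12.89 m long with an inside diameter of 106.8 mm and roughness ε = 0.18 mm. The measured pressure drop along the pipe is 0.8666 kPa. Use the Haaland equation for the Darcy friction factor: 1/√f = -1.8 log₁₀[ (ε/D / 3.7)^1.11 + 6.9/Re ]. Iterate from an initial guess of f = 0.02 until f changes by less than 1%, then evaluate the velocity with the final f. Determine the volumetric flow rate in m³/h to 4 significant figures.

Q ≈ 16.49 m³/h

Rearranging Darcy-Weisbach: V = √(2·ΔP·D/(f·L·ρ)). With ε/D = 0.00018/0.1068 = 0.00169, iterate starting from f = 0.02:
  f = 0.02 → V = √(2·866.6·0.1068/(0.02·12.89·1927)) = 0.6104 m/s; Re = ρVD/μ = 2.606e+04; f → 0.02771
  f = 0.02771 → V = 0.5185 m/s; Re = 2.214e+04; f → 0.02843
  f = 0.02843 → V = 0.512 m/s; Re = 2.186e+04; f → 0.02849
Converged (Δf/f < 1%). With the final f = 0.02849: V = √(2·866.6·0.1068/(0.02849·12.89·1927)) = 0.5115 m/s.
Q = V·A = 0.5115·(π/4·0.1068²) = 0.004582 m³/s = 16.49 m³/h.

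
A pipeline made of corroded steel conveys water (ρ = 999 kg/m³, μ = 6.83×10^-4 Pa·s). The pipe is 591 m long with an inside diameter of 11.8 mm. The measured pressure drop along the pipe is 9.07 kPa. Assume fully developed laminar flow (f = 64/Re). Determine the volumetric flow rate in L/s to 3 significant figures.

For laminar flow, f = 64/Re with Re = ρVD/μ, so Darcy-Weisbach reduces to ΔP = 32μLV/D². Solving for V: V = ΔP·D²/(32μL) = 9070·(0.0118)²/(32·0.000683·591) = 0.09777 m/s.
Check: Re = ρVD/μ = 999·0.09777·0.0118/0.000683 = 1687 < 2300, so the laminar assumption holds.
Q = V·A = 0.09777·(π/4·0.0118²) = 1.069e-05 m³/s = 0.0107 L/s.

Q ≈ 0.0107 L/s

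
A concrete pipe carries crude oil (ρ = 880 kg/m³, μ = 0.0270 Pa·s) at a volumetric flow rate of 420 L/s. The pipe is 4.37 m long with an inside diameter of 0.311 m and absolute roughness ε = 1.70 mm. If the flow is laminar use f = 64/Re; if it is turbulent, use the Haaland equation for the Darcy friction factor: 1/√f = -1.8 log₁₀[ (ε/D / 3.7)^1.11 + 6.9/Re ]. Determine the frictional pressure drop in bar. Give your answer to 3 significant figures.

ΔP ≈ 0.0618 bar

Q = 420 L/s = 420/1000 = 0.42 m³/s.
Cross-sectional area A = πD²/4 = π(0.311)²/4 = 0.07596 m²; mean velocity V = Q/A = 0.42/0.07596 = 5.529 m/s.
Reynolds number Re = ρVD/μ = 880 · 5.529 · 0.311 / 0.027 = 5.604e+04.
Re > 4000 → turbulent. Relative roughness ε/D = 0.0017/0.311 = 0.00547. Haaland: 1/√f = -1.8 log₁₀[(0.00547/3.7)^1.11 + 6.9/5.604e+04] = -1.8 log₁₀[0.000721 + 0.000123] = 5.532, so f = 0.03267.
Darcy-Weisbach: ΔP = f(L/D)(ρV²/2) = 0.03267·(4.37/0.311)·(880·5.529²/2) = 0.03267·14.05·1.345e+04 = 6175 Pa.
ΔP = 6175 Pa = 0.0618 bar.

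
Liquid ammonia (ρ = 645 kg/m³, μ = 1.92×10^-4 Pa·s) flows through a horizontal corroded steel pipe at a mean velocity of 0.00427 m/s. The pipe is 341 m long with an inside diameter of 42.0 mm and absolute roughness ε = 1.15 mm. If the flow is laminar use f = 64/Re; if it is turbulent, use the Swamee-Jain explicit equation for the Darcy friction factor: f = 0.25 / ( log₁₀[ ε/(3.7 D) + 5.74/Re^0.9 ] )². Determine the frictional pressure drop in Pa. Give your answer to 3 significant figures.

ΔP ≈ 5.07 Pa

Reynolds number Re = ρVD/μ = 645 · 0.00427 · 0.042 / 0.000192 = 602.5.
Re < 2300 → laminar flow, so f = 64/Re = 64/602.5 = 0.1062 (the turbulent correlation is not needed).
Darcy-Weisbach: ΔP = f(L/D)(ρV²/2) = 0.1062·(341/0.042)·(645·0.00427²/2) = 0.1062·8119·0.00588 = 5.071 Pa.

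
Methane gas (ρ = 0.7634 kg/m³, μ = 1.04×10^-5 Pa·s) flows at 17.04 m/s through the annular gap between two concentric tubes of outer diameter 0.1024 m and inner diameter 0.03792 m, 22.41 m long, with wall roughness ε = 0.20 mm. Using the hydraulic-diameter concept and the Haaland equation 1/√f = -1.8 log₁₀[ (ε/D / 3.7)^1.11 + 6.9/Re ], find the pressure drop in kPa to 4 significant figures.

Hydraulic diameter D_h = 4A/P = D_o - D_i = 0.1024 - 0.03792 = 0.06448 m.
Re = ρVD_h/μ = 0.7634·17.04·0.06448/1.04e-05 = 8.065e+04.
ε/D_h = 0.0002/0.06448 = 0.0031; Haaland gives 1/√f = -1.8 log₁₀[0.000385+8.56e-05] = 5.99, so f = 0.02787.
ΔP = f(L/D_h)(ρV²/2) = 0.02787·22.41/0.06448·110.8 = 1074 Pa.
ΔP = 1.074 kPa.

ΔP ≈ 1.074 kPa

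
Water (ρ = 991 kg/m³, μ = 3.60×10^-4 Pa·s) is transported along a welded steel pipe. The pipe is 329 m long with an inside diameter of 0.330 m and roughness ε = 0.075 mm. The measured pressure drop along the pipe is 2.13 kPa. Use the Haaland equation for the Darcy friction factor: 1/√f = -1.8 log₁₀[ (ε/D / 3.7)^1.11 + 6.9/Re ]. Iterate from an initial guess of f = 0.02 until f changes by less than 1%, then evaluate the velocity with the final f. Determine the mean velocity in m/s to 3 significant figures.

V ≈ 0.526 m/s

Rearranging Darcy-Weisbach: V = √(2·ΔP·D/(f·L·ρ)). With ε/D = 7.5e-05/0.33 = 0.000227, iterate starting from f = 0.02:
  f = 0.02 → V = √(2·2130·0.33/(0.02·329·991)) = 0.4643 m/s; Re = ρVD/μ = 4.218e+05; f → 0.01576
  f = 0.01576 → V = 0.5231 m/s; Re = 4.752e+05; f → 0.0156
Converged (Δf/f < 1%). With the final f = 0.0156: V = √(2·2130·0.33/(0.0156·329·991)) = 0.5257 m/s.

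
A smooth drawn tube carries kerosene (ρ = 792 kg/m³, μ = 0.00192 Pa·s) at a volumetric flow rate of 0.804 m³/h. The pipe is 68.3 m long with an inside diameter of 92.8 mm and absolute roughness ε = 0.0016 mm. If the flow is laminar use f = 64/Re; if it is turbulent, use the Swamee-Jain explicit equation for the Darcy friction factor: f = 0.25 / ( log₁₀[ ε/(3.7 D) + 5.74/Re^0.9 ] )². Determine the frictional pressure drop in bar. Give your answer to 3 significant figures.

Q = 0.804 m³/h = 0.804/3600 = 0.0002233 m³/s.
Cross-sectional area A = πD²/4 = π(0.0928)²/4 = 0.006764 m²; mean velocity V = Q/A = 0.0002233/0.006764 = 0.03302 m/s.
Reynolds number Re = ρVD/μ = 792 · 0.03302 · 0.0928 / 0.00192 = 1264.
Re < 2300 → laminar flow, so f = 64/Re = 64/1264 = 0.05063 (the turbulent correlation is not needed).
Darcy-Weisbach: ΔP = f(L/D)(ρV²/2) = 0.05063·(68.3/0.0928)·(792·0.03302²/2) = 0.05063·736·0.4317 = 16.09 Pa.
ΔP = 16.09 Pa = 1.61×10^-4 bar.

ΔP ≈ 1.61×10^-4 bar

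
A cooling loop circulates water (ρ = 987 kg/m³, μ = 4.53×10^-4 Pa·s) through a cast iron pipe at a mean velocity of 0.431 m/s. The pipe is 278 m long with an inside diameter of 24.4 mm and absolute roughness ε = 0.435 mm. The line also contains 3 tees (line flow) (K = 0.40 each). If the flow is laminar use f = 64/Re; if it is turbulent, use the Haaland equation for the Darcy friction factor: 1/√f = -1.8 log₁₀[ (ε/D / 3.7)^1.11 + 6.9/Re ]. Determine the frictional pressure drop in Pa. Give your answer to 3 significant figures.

Reynolds number Re = ρVD/μ = 987 · 0.431 · 0.0244 / 0.000453 = 2.291e+04.
Re > 4000 → turbulent. Relative roughness ε/D = 0.000435/0.0244 = 0.0178. Haaland: 1/√f = -1.8 log₁₀[(0.0178/3.7)^1.11 + 6.9/2.291e+04] = -1.8 log₁₀[0.00268 + 0.000301] = 4.546, so f = 0.04838.
Total minor-loss coefficient ΣK = 3·0.4 = 1.2.
ΔP = [f·L/D + ΣK]·(ρV²/2) = [0.04838·278/0.0244 + 1.2]·(987·0.431²/2) = [551.2 + 1.2]·91.67 = 5.064e+04 Pa.

ΔP ≈ 50600 Pa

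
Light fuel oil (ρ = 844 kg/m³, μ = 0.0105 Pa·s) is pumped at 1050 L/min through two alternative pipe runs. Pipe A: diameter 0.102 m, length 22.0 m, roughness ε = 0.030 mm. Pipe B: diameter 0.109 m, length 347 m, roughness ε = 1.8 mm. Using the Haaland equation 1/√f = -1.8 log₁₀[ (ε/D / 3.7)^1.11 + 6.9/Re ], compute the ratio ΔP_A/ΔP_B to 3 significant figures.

Pipe A: V = Q/A = 0.0175/0.008171 = 2.142 m/s; Re = 1.756e+04; ε/D = 0.000294; Haaland → f = 0.02709; ΔP_A = f(L/D)(ρV²/2) = 1.131e+04 Pa.
Pipe B: V = Q/A = 0.0175/0.009331 = 1.875 m/s; Re = 1.643e+04; ε/D = 0.0165; Haaland → f = 0.04782; ΔP_B = f(L/D)(ρV²/2) = 2.26e+05 Pa.
ΔP_A/ΔP_B = 1.131e+04/2.26e+05 = 0.0500.

ΔP_A/ΔP_B ≈ 0.0500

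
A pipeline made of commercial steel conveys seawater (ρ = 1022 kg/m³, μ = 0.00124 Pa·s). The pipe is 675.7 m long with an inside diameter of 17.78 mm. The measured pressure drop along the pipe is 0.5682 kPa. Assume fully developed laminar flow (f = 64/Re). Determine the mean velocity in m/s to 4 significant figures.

V ≈ 0.006699 m/s

For laminar flow, f = 64/Re with Re = ρVD/μ, so Darcy-Weisbach reduces to ΔP = 32μLV/D². Solving for V: V = ΔP·D²/(32μL) = 568.2·(0.01778)²/(32·0.00124·675.7) = 0.006699 m/s.
Check: Re = ρVD/μ = 1022·0.006699·0.01778/0.00124 = 98.17 < 2300, so the laminar assumption holds.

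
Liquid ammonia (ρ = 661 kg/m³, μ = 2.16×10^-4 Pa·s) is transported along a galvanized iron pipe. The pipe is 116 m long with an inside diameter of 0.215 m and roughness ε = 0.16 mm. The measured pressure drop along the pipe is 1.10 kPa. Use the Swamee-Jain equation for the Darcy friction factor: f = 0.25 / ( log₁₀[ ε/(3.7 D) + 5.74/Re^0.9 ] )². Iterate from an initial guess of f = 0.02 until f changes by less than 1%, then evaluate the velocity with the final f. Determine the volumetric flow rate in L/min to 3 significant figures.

Rearranging Darcy-Weisbach: V = √(2·ΔP·D/(f·L·ρ)). With ε/D = 0.00016/0.215 = 0.000744, iterate starting from f = 0.02:
  f = 0.02 → V = √(2·1100·0.215/(0.02·116·661)) = 0.5554 m/s; Re = ρVD/μ = 3.654e+05; f → 0.01941
  f = 0.01941 → V = 0.5638 m/s; Re = 3.709e+05; f → 0.0194
Converged (Δf/f < 1%). With the final f = 0.0194: V = √(2·1100·0.215/(0.0194·116·661)) = 0.564 m/s.
Q = V·A = 0.564·(π/4·0.215²) = 0.02047 m³/s = 1230 L/min.

Q ≈ 1230 L/min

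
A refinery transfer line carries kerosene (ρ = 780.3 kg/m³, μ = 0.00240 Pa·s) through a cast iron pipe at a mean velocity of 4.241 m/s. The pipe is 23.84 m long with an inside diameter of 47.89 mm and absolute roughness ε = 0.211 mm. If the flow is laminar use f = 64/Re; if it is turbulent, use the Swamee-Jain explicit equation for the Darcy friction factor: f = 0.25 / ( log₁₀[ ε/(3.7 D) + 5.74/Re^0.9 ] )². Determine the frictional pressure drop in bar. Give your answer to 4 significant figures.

Reynolds number Re = ρVD/μ = 780.3 · 4.241 · 0.04789 / 0.0024 = 6.603e+04.
Re > 4000 → turbulent. Relative roughness ε/D = 0.000211/0.04789 = 0.00441. Swamee-Jain: f = 0.25/(log₁₀[0.00441/3.7 + 5.74/6.603e+04^0.9])² = 0.25/(log₁₀[0.00119 + 0.000264])² = 0.25/(-2.837)² = 0.03106.
Darcy-Weisbach: ΔP = f(L/D)(ρV²/2) = 0.03106·(23.84/0.04789)·(780.3·4.241²/2) = 0.03106·497.8·7017 = 1.085e+05 Pa.
ΔP = 1.085e+05 Pa = 1.085 bar.

ΔP ≈ 1.085 bar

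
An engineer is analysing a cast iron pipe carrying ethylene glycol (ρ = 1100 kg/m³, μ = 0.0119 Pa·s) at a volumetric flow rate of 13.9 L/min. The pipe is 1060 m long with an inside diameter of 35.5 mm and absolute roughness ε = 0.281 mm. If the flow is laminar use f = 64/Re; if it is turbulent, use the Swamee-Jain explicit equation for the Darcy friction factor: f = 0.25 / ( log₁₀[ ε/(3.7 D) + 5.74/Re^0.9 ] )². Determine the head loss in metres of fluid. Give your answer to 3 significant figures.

Q = 13.9 L/min = 13.9/60000 = 0.0002317 m³/s.
Cross-sectional area A = πD²/4 = π(0.0355)²/4 = 0.0009898 m²; mean velocity V = Q/A = 0.0002317/0.0009898 = 0.2341 m/s.
Reynolds number Re = ρVD/μ = 1100 · 0.2341 · 0.0355 / 0.0119 = 768.1.
Re < 2300 → laminar flow, so f = 64/Re = 64/768.1 = 0.08333 (the turbulent correlation is not needed).
Darcy-Weisbach: ΔP = f(L/D)(ρV²/2) = 0.08333·(1060/0.0355)·(1100·0.2341²/2) = 0.08333·2.986e+04·30.13 = 7.497e+04 Pa.
Head loss h_f = ΔP/(ρg) = 7.497e+04/(1100·9.81) = 6.95 m.

h_f ≈ 6.95 m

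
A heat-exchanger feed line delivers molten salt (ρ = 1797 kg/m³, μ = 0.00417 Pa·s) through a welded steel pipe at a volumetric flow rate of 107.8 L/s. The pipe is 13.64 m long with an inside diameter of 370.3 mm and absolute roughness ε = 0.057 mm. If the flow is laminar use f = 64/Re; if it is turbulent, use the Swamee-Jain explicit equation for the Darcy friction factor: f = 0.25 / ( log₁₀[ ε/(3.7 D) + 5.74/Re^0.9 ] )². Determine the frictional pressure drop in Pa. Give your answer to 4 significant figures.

ΔP ≈ 575.9 Pa

Q = 107.8 L/s = 107.8/1000 = 0.1078 m³/s.
Cross-sectional area A = πD²/4 = π(0.3703)²/4 = 0.1077 m²; mean velocity V = Q/A = 0.1078/0.1077 = 1.001 m/s.
Reynolds number Re = ρVD/μ = 1797 · 1.001 · 0.3703 / 0.00417 = 1.597e+05.
Re > 4000 → turbulent. Relative roughness ε/D = 5.7e-05/0.3703 = 0.000154. Swamee-Jain: f = 0.25/(log₁₀[0.000154/3.7 + 5.74/1.597e+05^0.9])² = 0.25/(log₁₀[4.16e-05 + 0.000119])² = 0.25/(-3.794)² = 0.01737.
Darcy-Weisbach: ΔP = f(L/D)(ρV²/2) = 0.01737·(13.64/0.3703)·(1797·1.001²/2) = 0.01737·36.83·900.2 = 575.9 Pa.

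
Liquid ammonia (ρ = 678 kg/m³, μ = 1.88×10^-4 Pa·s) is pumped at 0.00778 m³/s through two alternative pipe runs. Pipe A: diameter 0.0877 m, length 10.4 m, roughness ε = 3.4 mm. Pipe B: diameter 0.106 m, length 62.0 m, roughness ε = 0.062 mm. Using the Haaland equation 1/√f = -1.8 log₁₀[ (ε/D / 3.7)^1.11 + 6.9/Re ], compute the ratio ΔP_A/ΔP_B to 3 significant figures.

Pipe A: V = Q/A = 0.00778/0.006041 = 1.288 m/s; Re = 4.073e+05; ε/D = 0.0388; Haaland → f = 0.06398; ΔP_A = f(L/D)(ρV²/2) = 4267 Pa.
Pipe B: V = Q/A = 0.00778/0.008825 = 0.8816 m/s; Re = 3.37e+05; ε/D = 0.000585; Haaland → f = 0.01843; ΔP_B = f(L/D)(ρV²/2) = 2840 Pa.
ΔP_A/ΔP_B = 4267/2840 = 1.50.

ΔP_A/ΔP_B ≈ 1.50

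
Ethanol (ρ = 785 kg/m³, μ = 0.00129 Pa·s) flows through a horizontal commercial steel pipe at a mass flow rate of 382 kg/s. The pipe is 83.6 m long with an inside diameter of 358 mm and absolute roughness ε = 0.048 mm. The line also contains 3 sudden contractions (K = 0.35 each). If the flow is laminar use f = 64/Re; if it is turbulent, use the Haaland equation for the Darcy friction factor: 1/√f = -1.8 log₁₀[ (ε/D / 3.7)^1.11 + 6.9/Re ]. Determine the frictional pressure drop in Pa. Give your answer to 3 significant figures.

ΔP ≈ 39100 Pa

A = πD²/4 = π(0.358)²/4 = 0.1007 m²; mean velocity V = ṁ/(ρA) = 382/(785 · 0.1007) = 4.834 m/s.
Reynolds number Re = ρVD/μ = 785 · 4.834 · 0.358 / 0.00129 = 1.053e+06.
Re > 4000 → turbulent. Relative roughness ε/D = 4.8e-05/0.358 = 0.000134. Haaland: 1/√f = -1.8 log₁₀[(0.000134/3.7)^1.11 + 6.9/1.053e+06] = -1.8 log₁₀[1.18e-05 + 6.55e-06] = 8.527, so f = 0.01375.
Total minor-loss coefficient ΣK = 3·0.35 = 1.05.
ΔP = [f·L/D + ΣK]·(ρV²/2) = [0.01375·83.6/0.358 + 1.05]·(785·4.834²/2) = [3.212 + 1.05]·9173 = 3.909e+04 Pa.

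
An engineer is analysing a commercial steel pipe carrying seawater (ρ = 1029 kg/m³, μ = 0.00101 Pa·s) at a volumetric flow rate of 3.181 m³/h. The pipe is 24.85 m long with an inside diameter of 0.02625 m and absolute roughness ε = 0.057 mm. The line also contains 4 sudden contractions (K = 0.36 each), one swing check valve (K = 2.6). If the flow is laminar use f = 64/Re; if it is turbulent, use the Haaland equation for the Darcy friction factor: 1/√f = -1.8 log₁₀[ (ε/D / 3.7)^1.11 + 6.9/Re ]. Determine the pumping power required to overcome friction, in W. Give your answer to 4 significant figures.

P ≈ 35.89 W

Q = 3.181 m³/h = 3.181/3600 = 0.0008836 m³/s.
Cross-sectional area A = πD²/4 = π(0.02625)²/4 = 0.0005412 m²; mean velocity V = Q/A = 0.0008836/0.0005412 = 1.633 m/s.
Reynolds number Re = ρVD/μ = 1029 · 1.633 · 0.02625 / 0.00101 = 4.367e+04.
Re > 4000 → turbulent. Relative roughness ε/D = 5.7e-05/0.02625 = 0.00217. Haaland: 1/√f = -1.8 log₁₀[(0.00217/3.7)^1.11 + 6.9/4.367e+04] = -1.8 log₁₀[0.000259 + 0.000158] = 6.084, so f = 0.02702.
Total minor-loss coefficient ΣK = 4·0.36 + 1·2.6 = 4.04.
ΔP = [f·L/D + ΣK]·(ρV²/2) = [0.02702·24.85/0.02625 + 4.04]·(1029·1.633²/2) = [25.58 + 4.04]·1372 = 4.062e+04 Pa.
Pumping power P = QΔP = 0.0008836·4.062e+04 = 35.891 W = 35.89 W.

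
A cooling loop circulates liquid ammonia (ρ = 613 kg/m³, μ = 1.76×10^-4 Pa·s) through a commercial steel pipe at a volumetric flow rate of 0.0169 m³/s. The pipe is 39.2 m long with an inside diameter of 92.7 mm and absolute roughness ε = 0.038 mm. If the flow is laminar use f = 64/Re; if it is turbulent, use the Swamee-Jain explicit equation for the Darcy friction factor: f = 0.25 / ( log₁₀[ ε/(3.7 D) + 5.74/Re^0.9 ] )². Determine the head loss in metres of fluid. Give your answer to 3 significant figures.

h_f ≈ 2.27 m

Cross-sectional area A = πD²/4 = π(0.0927)²/4 = 0.006749 m²; mean velocity V = Q/A = 0.0169/0.006749 = 2.504 m/s.
Reynolds number Re = ρVD/μ = 613 · 2.504 · 0.0927 / 0.000176 = 8.085e+05.
Re > 4000 → turbulent. Relative roughness ε/D = 3.8e-05/0.0927 = 0.00041. Swamee-Jain: f = 0.25/(log₁₀[0.00041/3.7 + 5.74/8.085e+05^0.9])² = 0.25/(log₁₀[0.000111 + 2.77e-05])² = 0.25/(-3.859)² = 0.01679.
Darcy-Weisbach: ΔP = f(L/D)(ρV²/2) = 0.01679·(39.2/0.0927)·(613·2.504²/2) = 0.01679·422.9·1922 = 1.365e+04 Pa.
Head loss h_f = ΔP/(ρg) = 1.365e+04/(613·9.81) = 2.27 m.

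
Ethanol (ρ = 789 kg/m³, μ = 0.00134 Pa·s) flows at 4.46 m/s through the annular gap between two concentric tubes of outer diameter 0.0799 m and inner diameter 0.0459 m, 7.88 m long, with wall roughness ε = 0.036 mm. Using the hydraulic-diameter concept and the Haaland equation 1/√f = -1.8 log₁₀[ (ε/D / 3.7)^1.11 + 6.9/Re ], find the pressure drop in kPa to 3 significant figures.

ΔP ≈ 40.7 kPa

Hydraulic diameter D_h = 4A/P = D_o - D_i = 0.0799 - 0.0459 = 0.034 m.
Re = ρVD_h/μ = 789·4.46·0.034/0.00134 = 8.929e+04.
ε/D_h = 3.6e-05/0.034 = 0.00106; Haaland gives 1/√f = -1.8 log₁₀[0.000117+7.73e-05] = 6.682, so f = 0.02239.
ΔP = f(L/D_h)(ρV²/2) = 0.02239·7.88/0.034·7847 = 4.073e+04 Pa.
ΔP = 40.7 kPa.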